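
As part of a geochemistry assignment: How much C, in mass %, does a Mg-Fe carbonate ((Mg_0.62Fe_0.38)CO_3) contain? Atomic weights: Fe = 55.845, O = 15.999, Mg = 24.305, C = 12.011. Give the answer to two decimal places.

12.47 mass %

M((Mg_0.62Fe_0.38)CO_3) = 96.298 g/mol.
C contributes 1 × 12.011 = 12.011 g per mole.
12.011/96.298 = 0.1247 → 12.47%.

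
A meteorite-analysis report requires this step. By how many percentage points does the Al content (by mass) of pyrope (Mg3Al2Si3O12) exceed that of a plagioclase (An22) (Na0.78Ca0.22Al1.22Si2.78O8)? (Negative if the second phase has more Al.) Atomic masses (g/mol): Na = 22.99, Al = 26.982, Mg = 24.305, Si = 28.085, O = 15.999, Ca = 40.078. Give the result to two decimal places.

Al in Mg3Al2Si3O12: molar mass 403.122 g/mol; 2×26.982 = 53.964 g → 13.39 wt%.
Al in Na0.78Ca0.22Al1.22Si2.78O8: molar mass 265.736 g/mol; 1.22×26.982 = 32.918 g → 12.39 wt%.
Difference = 13.39 − 12.39 = 1.00 percentage points.

1.00 percentage points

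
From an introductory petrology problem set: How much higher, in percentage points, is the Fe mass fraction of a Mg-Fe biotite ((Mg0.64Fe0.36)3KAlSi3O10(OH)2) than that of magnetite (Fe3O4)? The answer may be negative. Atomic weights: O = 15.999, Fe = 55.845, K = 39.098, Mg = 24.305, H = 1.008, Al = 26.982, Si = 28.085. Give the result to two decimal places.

-59.00 percentage points

First mineral: 60.313 g Fe in 451.317 g formula = 13.36 wt% Fe.
Second mineral: 167.535 g Fe in 231.531 g formula = 72.36 wt% Fe.
13.36% − 72.36% gives a difference of -59.00 percentage points.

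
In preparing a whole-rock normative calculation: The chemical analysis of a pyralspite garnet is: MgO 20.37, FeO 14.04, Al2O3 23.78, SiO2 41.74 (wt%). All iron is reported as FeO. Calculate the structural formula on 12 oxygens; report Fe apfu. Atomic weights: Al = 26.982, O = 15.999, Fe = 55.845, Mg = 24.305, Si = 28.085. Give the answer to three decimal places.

0.841 Fe apfu

MgO (M=40.304): mol = 0.50541; Mg = 0.50541, O = 0.50541.
FeO (M=71.844): mol = 0.19542; Fe = 0.19542, O = 0.19542.
Al2O3 (M=101.961): mol = 0.23323; Al = 0.46646, O = 0.69969.
SiO2 (M=60.083): mol = 0.69471; Si = 0.69471, O = 1.38942.
ΣO = 2.78994; factor = 12/ΣO = 4.30117.
Fe apfu = 0.19542 × 4.30117 = 0.841.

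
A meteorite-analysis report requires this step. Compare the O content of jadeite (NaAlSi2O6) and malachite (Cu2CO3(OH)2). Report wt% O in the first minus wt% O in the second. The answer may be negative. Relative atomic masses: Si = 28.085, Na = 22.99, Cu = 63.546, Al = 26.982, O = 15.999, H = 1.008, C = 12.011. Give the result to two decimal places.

First mineral: 95.994 g O in 202.136 g formula = 47.49 wt% O.
Second mineral: 79.995 g O in 221.114 g formula = 36.18 wt% O.
47.49% − 36.18% gives a difference of 11.31 percentage points.

11.31 percentage points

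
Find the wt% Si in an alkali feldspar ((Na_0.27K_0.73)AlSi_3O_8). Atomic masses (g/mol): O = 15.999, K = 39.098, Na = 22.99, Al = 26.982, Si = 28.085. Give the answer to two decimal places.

M((Na_0.27K_0.73)AlSi_3O_8) = 273.978 g/mol.
Si contributes 3 × 28.085 = 84.255 g per mole.
84.255/273.978 = 0.3075 → 30.75%.

30.75 weight percent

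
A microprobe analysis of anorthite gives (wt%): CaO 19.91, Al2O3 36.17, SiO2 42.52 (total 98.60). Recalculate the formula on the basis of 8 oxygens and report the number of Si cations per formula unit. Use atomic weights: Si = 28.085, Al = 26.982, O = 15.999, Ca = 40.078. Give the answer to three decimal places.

19.91 wt% CaO ÷ 56.077 g/mol = 0.35505 mol, giving 0.35505 Ca and 0.35505 O.
36.17 wt% Al2O3 ÷ 101.961 g/mol = 0.35474 mol, giving 0.70948 Al and 1.06422 O.
42.52 wt% SiO2 ÷ 60.083 g/mol = 0.70769 mol, giving 0.70769 Si and 1.41538 O.
Oxygen sums to 2.83465; scaling by 8/2.83465 = 2.82222 puts the formula on 8 O.
Si: 0.70769 × 2.82222 = 1.997 atoms per formula unit.

1.997 Si apfu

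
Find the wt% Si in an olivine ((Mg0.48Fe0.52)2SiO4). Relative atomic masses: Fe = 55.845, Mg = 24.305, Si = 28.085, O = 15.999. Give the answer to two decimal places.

16.19 mass %

M((Mg0.48Fe0.52)2SiO4) = 173.493 g/mol.
Si contributes 1 × 28.085 = 28.085 g per mole.
28.085/173.493 = 0.1619 → 16.19%.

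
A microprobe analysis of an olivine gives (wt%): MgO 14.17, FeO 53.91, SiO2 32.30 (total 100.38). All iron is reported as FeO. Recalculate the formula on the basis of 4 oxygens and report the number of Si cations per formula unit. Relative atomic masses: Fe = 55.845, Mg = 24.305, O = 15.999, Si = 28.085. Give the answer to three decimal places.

0.988 Si apfu

14.17 wt% MgO ÷ 40.304 g/mol = 0.35158 mol, giving 0.35158 Mg and 0.35158 O.
53.91 wt% FeO ÷ 71.844 g/mol = 0.75038 mol, giving 0.75038 Fe and 0.75038 O.
32.30 wt% SiO2 ÷ 60.083 g/mol = 0.53759 mol, giving 0.53759 Si and 1.07518 O.
Oxygen sums to 2.17714; scaling by 4/2.17714 = 1.83727 puts the formula on 4 O.
Si: 0.53759 × 1.83727 = 0.988 atoms per formula unit.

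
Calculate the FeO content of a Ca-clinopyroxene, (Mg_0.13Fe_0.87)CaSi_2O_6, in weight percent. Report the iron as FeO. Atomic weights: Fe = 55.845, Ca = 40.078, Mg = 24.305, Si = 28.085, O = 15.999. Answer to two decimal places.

Molar mass of (Mg_0.13Fe_0.87)CaSi_2O_6 = 0.13·24.305 + 0.87·55.845 + 1·40.078 + 2·28.085 + 6·15.999 = 243.987 g/mol.
Each formula unit contains 0.87 Fe, equivalent to 0.87/1 = 0.8700 mol FeO.
M(FeO) = 1×55.845 + 1×15.999 = 71.844 g/mol.
Mass of FeO per formula unit = 0.8700 × 71.844 = 62.504 g.
FeO wt% = 62.504 / 243.987 × 100 = 25.62%.

25.62 wt%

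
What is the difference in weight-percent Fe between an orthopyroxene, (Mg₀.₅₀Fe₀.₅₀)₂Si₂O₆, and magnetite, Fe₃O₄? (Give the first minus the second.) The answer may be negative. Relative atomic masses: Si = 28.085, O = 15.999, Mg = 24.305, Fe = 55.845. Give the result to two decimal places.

First mineral: 55.845 g Fe in 232.314 g formula = 24.04 wt% Fe.
Second mineral: 167.535 g Fe in 231.531 g formula = 72.36 wt% Fe.
24.04% − 72.36% gives a difference of -48.32 percentage points.

-48.32 percentage points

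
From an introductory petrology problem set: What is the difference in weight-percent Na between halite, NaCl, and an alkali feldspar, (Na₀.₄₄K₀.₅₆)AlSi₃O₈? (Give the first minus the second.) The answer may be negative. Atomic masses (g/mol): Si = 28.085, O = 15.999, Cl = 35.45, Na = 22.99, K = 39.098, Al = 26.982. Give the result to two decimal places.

35.61 percentage points

Na in NaCl: molar mass 58.440 g/mol; 1×22.99 = 22.990 g → 39.34 wt%.
Na in (Na₀.₄₄K₀.₅₆)AlSi₃O₈: molar mass 271.239 g/mol; 0.44×22.99 = 10.116 g → 3.73 wt%.
Difference = 39.34 − 3.73 = 35.61 percentage points.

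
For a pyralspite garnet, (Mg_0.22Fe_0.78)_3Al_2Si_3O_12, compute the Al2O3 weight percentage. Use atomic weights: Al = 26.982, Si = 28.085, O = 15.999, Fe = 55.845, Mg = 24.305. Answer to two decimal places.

Molar mass of (Mg_0.22Fe_0.78)_3Al_2Si_3O_12 = 0.66*24.305 + 2.34*55.845 + 2*26.982 + 3*28.085 + 12*15.999 = 476.926 g/mol.
Each formula unit contains 2 Al, equivalent to 2/2 = 1.0000 mol Al2O3.
M(Al2O3) = 2×26.982 + 3×15.999 = 101.961 g/mol.
Mass of Al2O3 per formula unit = 1.0000 × 101.961 = 101.961 g.
Al2O3 wt% = 101.961 / 476.926 × 100 = 21.38%.

21.38 wt%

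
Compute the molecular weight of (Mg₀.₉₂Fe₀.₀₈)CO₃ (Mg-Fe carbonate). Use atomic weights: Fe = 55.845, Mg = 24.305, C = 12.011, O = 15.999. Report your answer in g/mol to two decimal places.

M = 0.92·24.305 + 0.08·55.845 + 1·12.011 + 3·15.999

86.84 g/mol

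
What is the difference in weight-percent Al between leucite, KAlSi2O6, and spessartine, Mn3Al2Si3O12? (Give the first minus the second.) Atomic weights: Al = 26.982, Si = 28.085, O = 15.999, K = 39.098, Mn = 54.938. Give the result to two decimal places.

1.46 percentage points

M(KAlSi2O6) = 218.244 g/mol, so wt% Al = 26.982/218.244 × 100 = 12.36%.
M(Mn3Al2Si3O12) = 495.021 g/mol, so wt% Al = 53.964/495.021 × 100 = 10.90%.
12.36 − 10.90 = 1.46 pp.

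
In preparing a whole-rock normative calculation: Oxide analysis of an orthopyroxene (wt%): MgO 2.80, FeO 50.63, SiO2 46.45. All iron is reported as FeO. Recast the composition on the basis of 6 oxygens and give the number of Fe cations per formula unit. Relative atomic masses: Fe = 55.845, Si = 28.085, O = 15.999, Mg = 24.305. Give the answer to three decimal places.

1.822 Fe apfu

2.80 wt% MgO ÷ 40.304 g/mol = 0.06947 mol, giving 0.06947 Mg and 0.06947 O.
50.63 wt% FeO ÷ 71.844 g/mol = 0.70472 mol, giving 0.70472 Fe and 0.70472 O.
46.45 wt% SiO2 ÷ 60.083 g/mol = 0.77310 mol, giving 0.77310 Si and 1.54620 O.
Oxygen sums to 2.32039; scaling by 6/2.32039 = 2.58577 puts the formula on 6 O.
Fe: 0.70472 × 2.58577 = 1.822 atoms per formula unit.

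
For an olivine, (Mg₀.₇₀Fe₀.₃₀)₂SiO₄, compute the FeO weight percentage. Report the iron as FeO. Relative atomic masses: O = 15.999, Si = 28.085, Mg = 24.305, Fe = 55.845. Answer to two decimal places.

27.01 wt%

M((Mg₀.₇₀Fe₀.₃₀)₂SiO₄) = 159.615 g/mol; M(FeO) = 71.844 g/mol.
Moles FeO per formula unit = 0.60 Fe ÷ 1 = 0.6000.
FeO fraction = (0.6000 × 71.844) / 159.615 = 43.106/159.615 = 0.2701.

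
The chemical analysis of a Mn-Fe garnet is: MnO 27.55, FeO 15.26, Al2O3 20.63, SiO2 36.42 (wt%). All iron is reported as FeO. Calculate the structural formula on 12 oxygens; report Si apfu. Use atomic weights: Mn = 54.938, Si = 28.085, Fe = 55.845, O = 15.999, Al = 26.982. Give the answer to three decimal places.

27.55 wt% MnO ÷ 70.937 g/mol = 0.38837 mol, giving 0.38837 Mn and 0.38837 O.
15.26 wt% FeO ÷ 71.844 g/mol = 0.21240 mol, giving 0.21240 Fe and 0.21240 O.
20.63 wt% Al2O3 ÷ 101.961 g/mol = 0.20233 mol, giving 0.40466 Al and 0.60699 O.
36.42 wt% SiO2 ÷ 60.083 g/mol = 0.60616 mol, giving 0.60616 Si and 1.21232 O.
Oxygen sums to 2.42008; scaling by 12/2.42008 = 4.95851 puts the formula on 12 O.
Si: 0.60616 × 4.95851 = 3.006 atoms per formula unit.

3.006 Si apfu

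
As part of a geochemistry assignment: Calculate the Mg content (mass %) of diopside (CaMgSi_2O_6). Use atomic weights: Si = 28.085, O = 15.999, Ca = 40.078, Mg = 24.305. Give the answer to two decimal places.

M(CaMgSi_2O_6) = 216.547 g/mol.
Mg contributes 1 × 24.305 = 24.305 g per mole.
24.305/216.547 = 0.1122 → 11.22%.

11.22 mass %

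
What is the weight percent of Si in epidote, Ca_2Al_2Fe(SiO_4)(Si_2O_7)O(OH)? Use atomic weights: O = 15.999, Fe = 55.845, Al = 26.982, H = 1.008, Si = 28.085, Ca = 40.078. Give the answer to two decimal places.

17.44 mass %

Molar mass of Ca_2Al_2Fe(SiO_4)(Si_2O_7)O(OH): 2×40.078 + 2×26.982 + 1×55.845 + 3×28.085 + 13×15.999 + 1×1.008 = 483.215 g/mol.
Mass of Si per formula unit: 3 × 28.085 = 84.255 g.
Weight fraction Si = 84.255 / 483.215 = 0.1744.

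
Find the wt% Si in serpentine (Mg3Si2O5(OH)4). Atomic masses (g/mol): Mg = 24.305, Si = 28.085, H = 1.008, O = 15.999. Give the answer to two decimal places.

20.27 wt%

Formula mass = 3×24.305 + 2×28.085 + 9×15.999 + 4×1.008 = 277.108 g/mol, of which 56.170 g is Si.
So Si makes up 56.170/277.108 = 0.2027 of the mass, i.e. 20.27%.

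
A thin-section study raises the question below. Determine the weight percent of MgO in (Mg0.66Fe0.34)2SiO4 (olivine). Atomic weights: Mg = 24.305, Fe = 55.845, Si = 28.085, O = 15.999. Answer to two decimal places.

32.81 wt%

M((Mg0.66Fe0.34)2SiO4) = 162.138 g/mol; M(MgO) = 40.304 g/mol.
Moles MgO per formula unit = 1.32 Mg ÷ 1 = 1.3200.
MgO fraction = (1.3200 × 40.304) / 162.138 = 53.201/162.138 = 0.3281.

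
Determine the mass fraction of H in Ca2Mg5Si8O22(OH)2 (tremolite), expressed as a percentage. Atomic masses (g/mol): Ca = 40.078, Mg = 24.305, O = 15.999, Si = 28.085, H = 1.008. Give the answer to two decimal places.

Formula mass = 2×40.078 + 5×24.305 + 8×28.085 + 24×15.999 + 2×1.008 = 812.353 g/mol, of which 2.016 g is H.
So H makes up 2.016/812.353 = 0.0025 of the mass, i.e. 0.25%.

0.25 wt%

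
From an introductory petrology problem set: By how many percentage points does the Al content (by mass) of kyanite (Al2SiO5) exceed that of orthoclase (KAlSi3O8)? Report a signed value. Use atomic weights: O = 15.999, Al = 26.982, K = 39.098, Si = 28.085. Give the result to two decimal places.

Al in Al2SiO5: molar mass 162.044 g/mol; 2×26.982 = 53.964 g → 33.30 wt%.
Al in KAlSi3O8: molar mass 278.327 g/mol; 1×26.982 = 26.982 g → 9.69 wt%.
Difference = 33.30 − 9.69 = 23.61 percentage points.

23.61 percentage points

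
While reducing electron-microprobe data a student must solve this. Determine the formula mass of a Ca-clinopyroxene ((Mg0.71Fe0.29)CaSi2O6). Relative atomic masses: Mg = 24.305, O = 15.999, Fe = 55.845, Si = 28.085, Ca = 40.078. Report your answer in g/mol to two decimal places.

The formula mass is the sum 0.71*24.305 + 0.29*55.845 + 1*40.078 + 2*28.085 + 6*15.999.

225.69 g/mol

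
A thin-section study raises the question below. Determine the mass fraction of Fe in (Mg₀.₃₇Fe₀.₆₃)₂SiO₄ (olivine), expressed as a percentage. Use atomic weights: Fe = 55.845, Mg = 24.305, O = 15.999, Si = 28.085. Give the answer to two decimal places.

39.00 mass %

Molar mass of (Mg₀.₃₇Fe₀.₆₃)₂SiO₄: 0.74*24.305 + 1.26*55.845 + 1*28.085 + 4*15.999 = 180.431 g/mol.
Mass of Fe per formula unit: 1.26 × 55.845 = 70.365 g.
Weight fraction Fe = 70.365 / 180.431 = 0.3900.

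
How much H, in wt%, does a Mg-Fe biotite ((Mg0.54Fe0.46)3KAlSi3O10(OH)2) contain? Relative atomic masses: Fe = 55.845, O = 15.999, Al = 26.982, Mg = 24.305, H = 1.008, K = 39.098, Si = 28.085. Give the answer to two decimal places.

0.44 wt%

Molar mass of (Mg0.54Fe0.46)3KAlSi3O10(OH)2: 1.62×24.305 + 1.38×55.845 + 1×39.098 + 1×26.982 + 3×28.085 + 12×15.999 + 2×1.008 = 460.779 g/mol.
Mass of H per formula unit: 2 × 1.008 = 2.016 g.
Weight fraction H = 2.016 / 460.779 = 0.0044.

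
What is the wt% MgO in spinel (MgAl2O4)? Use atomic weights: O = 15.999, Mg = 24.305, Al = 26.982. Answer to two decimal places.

Molar mass of MgAl2O4 = 1*24.305 + 2*26.982 + 4*15.999 = 142.265 g/mol.
Each formula unit contains 1 Mg, equivalent to 1/1 = 1.0000 mol MgO.
M(MgO) = 1×24.305 + 1×15.999 = 40.304 g/mol.
Mass of MgO per formula unit = 1.0000 × 40.304 = 40.304 g.
MgO wt% = 40.304 / 142.265 × 100 = 28.33%.

28.33 wt%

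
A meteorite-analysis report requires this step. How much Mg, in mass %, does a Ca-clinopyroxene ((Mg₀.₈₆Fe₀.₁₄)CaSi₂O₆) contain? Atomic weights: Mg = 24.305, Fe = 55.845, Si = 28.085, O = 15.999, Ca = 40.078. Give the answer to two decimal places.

Molar mass of (Mg₀.₈₆Fe₀.₁₄)CaSi₂O₆: 0.86·24.305 + 0.14·55.845 + 1·40.078 + 2·28.085 + 6·15.999 = 220.963 g/mol.
Mass of Mg per formula unit: 0.86 × 24.305 = 20.902 g.
Weight fraction Mg = 20.902 / 220.963 = 0.0946.

9.46 mass %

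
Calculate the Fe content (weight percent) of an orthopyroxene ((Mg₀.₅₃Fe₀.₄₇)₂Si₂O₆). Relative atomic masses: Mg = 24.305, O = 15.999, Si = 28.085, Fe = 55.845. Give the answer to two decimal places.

22.78 weight percent

Molar mass of (Mg₀.₅₃Fe₀.₄₇)₂Si₂O₆: 1.06·24.305 + 0.94·55.845 + 2·28.085 + 6·15.999 = 230.422 g/mol.
Mass of Fe per formula unit: 0.94 × 55.845 = 52.494 g.
Weight fraction Fe = 52.494 / 230.422 = 0.2278.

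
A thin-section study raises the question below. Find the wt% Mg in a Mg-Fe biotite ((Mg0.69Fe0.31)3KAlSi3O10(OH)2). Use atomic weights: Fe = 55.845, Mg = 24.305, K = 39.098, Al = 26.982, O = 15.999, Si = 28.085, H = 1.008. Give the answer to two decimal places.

11.27 wt%

Formula mass = 2.07×24.305 + 0.93×55.845 + 1×39.098 + 1×26.982 + 3×28.085 + 12×15.999 + 2×1.008 = 446.586 g/mol, of which 50.311 g is Mg.
So Mg makes up 50.311/446.586 = 0.1127 of the mass, i.e. 11.27%.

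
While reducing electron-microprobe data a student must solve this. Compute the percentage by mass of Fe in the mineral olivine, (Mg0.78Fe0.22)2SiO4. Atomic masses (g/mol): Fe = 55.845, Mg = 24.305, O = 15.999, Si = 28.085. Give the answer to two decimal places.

15.90 wt%

M((Mg0.78Fe0.22)2SiO4) = 154.569 g/mol.
Fe contributes 0.44 × 55.845 = 24.572 g per mole.
24.572/154.569 = 0.1590 → 15.90%.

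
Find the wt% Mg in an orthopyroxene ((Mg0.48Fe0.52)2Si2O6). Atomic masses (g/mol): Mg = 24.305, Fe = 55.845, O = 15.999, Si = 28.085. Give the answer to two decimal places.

9.99 weight percent

Molar mass of (Mg0.48Fe0.52)2Si2O6: 0.96*24.305 + 1.04*55.845 + 2*28.085 + 6*15.999 = 233.576 g/mol.
Mass of Mg per formula unit: 0.96 × 24.305 = 23.333 g.
Weight fraction Mg = 23.333 / 233.576 = 0.0999.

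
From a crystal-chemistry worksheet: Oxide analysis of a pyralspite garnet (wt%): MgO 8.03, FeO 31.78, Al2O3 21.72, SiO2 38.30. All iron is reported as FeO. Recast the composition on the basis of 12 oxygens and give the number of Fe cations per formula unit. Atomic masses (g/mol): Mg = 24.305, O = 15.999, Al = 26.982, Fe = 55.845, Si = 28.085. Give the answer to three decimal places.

2.077 Fe apfu

MgO (M=40.304): mol = 0.19924; Mg = 0.19924, O = 0.19924.
FeO (M=71.844): mol = 0.44235; Fe = 0.44235, O = 0.44235.
Al2O3 (M=101.961): mol = 0.21302; Al = 0.42604, O = 0.63906.
SiO2 (M=60.083): mol = 0.63745; Si = 0.63745, O = 1.27490.
ΣO = 2.55555; factor = 12/ΣO = 4.69566.
Fe apfu = 0.44235 × 4.69566 = 2.077.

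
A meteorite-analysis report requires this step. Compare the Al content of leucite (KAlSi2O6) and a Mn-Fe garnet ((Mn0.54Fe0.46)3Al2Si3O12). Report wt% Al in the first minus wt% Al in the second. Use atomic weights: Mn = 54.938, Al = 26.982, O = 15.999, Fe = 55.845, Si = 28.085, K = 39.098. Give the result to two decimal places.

1.49 percentage points

M(KAlSi2O6) = 218.244 g/mol, so wt% Al = 26.982/218.244 × 100 = 12.36%.
M((Mn0.54Fe0.46)3Al2Si3O12) = 496.273 g/mol, so wt% Al = 53.964/496.273 × 100 = 10.87%.
12.36 − 10.87 = 1.49 pp.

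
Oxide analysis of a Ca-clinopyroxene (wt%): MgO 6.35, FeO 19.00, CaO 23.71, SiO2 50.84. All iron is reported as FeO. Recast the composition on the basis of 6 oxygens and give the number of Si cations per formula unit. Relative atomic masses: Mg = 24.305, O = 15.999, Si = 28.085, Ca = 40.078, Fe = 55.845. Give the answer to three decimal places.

2.001 Si apfu

6.35 wt% MgO ÷ 40.304 g/mol = 0.15755 mol, giving 0.15755 Mg and 0.15755 O.
19.00 wt% FeO ÷ 71.844 g/mol = 0.26446 mol, giving 0.26446 Fe and 0.26446 O.
23.71 wt% CaO ÷ 56.077 g/mol = 0.42281 mol, giving 0.42281 Ca and 0.42281 O.
50.84 wt% SiO2 ÷ 60.083 g/mol = 0.84616 mol, giving 0.84616 Si and 1.69232 O.
Oxygen sums to 2.53714; scaling by 6/2.53714 = 2.36487 puts the formula on 6 O.
Si: 0.84616 × 2.36487 = 2.001 atoms per formula unit.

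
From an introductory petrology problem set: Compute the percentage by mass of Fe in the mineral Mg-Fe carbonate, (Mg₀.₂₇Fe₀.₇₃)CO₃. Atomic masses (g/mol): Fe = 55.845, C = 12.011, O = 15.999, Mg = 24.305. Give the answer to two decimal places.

Molar mass of (Mg₀.₂₇Fe₀.₇₃)CO₃: 0.27·24.305 + 0.73·55.845 + 1·12.011 + 3·15.999 = 107.337 g/mol.
Mass of Fe per formula unit: 0.73 × 55.845 = 40.767 g.
Weight fraction Fe = 40.767 / 107.337 = 0.3798.

37.98 wt%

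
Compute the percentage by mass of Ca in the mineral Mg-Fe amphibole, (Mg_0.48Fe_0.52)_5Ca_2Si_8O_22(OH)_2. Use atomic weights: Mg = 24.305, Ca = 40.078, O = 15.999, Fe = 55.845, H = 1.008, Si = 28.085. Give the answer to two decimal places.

M((Mg_0.48Fe_0.52)_5Ca_2Si_8O_22(OH)_2) = 894.357 g/mol.
Ca contributes 2 × 40.078 = 80.156 g per mole.
80.156/894.357 = 0.0896 → 8.96%.

8.96 mass %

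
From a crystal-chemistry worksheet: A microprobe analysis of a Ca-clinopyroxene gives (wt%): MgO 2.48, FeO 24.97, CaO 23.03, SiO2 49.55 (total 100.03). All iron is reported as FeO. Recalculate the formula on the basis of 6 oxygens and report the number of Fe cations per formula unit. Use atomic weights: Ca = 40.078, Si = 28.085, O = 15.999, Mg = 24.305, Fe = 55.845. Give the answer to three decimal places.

0.845 Fe apfu

MgO (M=40.304): mol = 0.06153; Mg = 0.06153, O = 0.06153.
FeO (M=71.844): mol = 0.34756; Fe = 0.34756, O = 0.34756.
CaO (M=56.077): mol = 0.41069; Ca = 0.41069, O = 0.41069.
SiO2 (M=60.083): mol = 0.82469; Si = 0.82469, O = 1.64938.
ΣO = 2.46916; factor = 6/ΣO = 2.42998.
Fe apfu = 0.34756 × 2.42998 = 0.845.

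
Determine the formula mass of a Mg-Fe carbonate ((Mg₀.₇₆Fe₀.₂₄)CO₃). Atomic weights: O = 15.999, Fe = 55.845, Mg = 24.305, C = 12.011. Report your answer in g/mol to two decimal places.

91.88 g/mol

Mg: 0.76 × 24.305 = 18.4718
Fe: 0.24 × 55.845 = 13.4028
C: 1 × 12.011 = 12.0110
O: 3 × 15.999 = 47.9970
Summing the contributions gives the formula mass.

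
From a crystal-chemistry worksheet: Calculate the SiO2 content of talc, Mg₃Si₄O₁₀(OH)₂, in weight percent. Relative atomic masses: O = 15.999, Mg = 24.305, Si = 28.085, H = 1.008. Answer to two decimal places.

Molar mass of Mg₃Si₄O₁₀(OH)₂ = 3·24.305 + 4·28.085 + 12·15.999 + 2·1.008 = 379.259 g/mol.
Each formula unit contains 4 Si, equivalent to 4/1 = 4.0000 mol SiO2.
M(SiO2) = 1×28.085 + 2×15.999 = 60.083 g/mol.
Mass of SiO2 per formula unit = 4.0000 × 60.083 = 240.332 g.
SiO2 wt% = 240.332 / 379.259 × 100 = 63.37%.

63.37 wt%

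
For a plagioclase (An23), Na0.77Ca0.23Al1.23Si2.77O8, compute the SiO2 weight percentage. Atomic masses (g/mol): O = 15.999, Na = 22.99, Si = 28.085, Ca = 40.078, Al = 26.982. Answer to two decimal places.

62.59 wt%

Molar mass of Na0.77Ca0.23Al1.23Si2.77O8 = 0.77*22.99 + 0.23*40.078 + 1.23*26.982 + 2.77*28.085 + 8*15.999 = 265.896 g/mol.
Each formula unit contains 2.77 Si, equivalent to 2.77/1 = 2.7700 mol SiO2.
M(SiO2) = 1×28.085 + 2×15.999 = 60.083 g/mol.
Mass of SiO2 per formula unit = 2.7700 × 60.083 = 166.430 g.
SiO2 wt% = 166.430 / 265.896 × 100 = 62.59%.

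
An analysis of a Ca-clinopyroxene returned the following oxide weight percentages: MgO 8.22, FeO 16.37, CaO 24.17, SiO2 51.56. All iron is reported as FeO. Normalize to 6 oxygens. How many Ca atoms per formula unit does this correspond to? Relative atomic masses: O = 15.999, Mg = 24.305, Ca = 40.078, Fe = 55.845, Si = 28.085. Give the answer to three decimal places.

1.003 Ca apfu

MgO (M=40.304): mol = 0.20395; Mg = 0.20395, O = 0.20395.
FeO (M=71.844): mol = 0.22785; Fe = 0.22785, O = 0.22785.
CaO (M=56.077): mol = 0.43101; Ca = 0.43101, O = 0.43101.
SiO2 (M=60.083): mol = 0.85815; Si = 0.85815, O = 1.71630.
ΣO = 2.57911; factor = 6/ΣO = 2.32638.
Ca apfu = 0.43101 × 2.32638 = 1.003.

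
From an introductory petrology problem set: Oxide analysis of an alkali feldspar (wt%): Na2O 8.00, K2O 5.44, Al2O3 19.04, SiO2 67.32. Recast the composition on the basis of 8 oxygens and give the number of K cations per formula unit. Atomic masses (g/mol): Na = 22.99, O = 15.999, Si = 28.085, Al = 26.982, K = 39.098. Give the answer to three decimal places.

0.309 K apfu

Na2O (M=61.979): mol = 0.12908; Na = 0.25816, O = 0.12908.
K2O (M=94.195): mol = 0.05775; K = 0.11550, O = 0.05775.
Al2O3 (M=101.961): mol = 0.18674; Al = 0.37348, O = 0.56022.
SiO2 (M=60.083): mol = 1.12045; Si = 1.12045, O = 2.24090.
ΣO = 2.98795; factor = 8/ΣO = 2.67742.
K apfu = 0.11550 × 2.67742 = 0.309.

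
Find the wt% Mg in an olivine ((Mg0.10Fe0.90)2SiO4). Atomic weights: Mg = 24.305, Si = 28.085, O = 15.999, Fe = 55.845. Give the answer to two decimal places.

2.46 wt%

M((Mg0.10Fe0.90)2SiO4) = 197.463 g/mol.
Mg contributes 0.20 × 24.305 = 4.861 g per mole.
4.861/197.463 = 0.0246 → 2.46%.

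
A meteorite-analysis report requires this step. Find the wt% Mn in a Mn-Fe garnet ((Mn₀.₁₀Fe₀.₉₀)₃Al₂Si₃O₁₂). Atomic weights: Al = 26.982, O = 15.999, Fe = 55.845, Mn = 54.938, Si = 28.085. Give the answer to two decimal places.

Formula mass = 0.30*54.938 + 2.70*55.845 + 2*26.982 + 3*28.085 + 12*15.999 = 497.470 g/mol, of which 16.481 g is Mn.
So Mn makes up 16.481/497.470 = 0.0331 of the mass, i.e. 3.31%.

3.31 weight percent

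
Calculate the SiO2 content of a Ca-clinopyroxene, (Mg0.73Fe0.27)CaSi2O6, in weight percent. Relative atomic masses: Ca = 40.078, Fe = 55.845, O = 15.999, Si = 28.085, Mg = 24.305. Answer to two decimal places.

53.39 wt%

Molar mass of (Mg0.73Fe0.27)CaSi2O6 = 0.73·24.305 + 0.27·55.845 + 1·40.078 + 2·28.085 + 6·15.999 = 225.063 g/mol.
Each formula unit contains 2 Si, equivalent to 2/1 = 2.0000 mol SiO2.
M(SiO2) = 1×28.085 + 2×15.999 = 60.083 g/mol.
Mass of SiO2 per formula unit = 2.0000 × 60.083 = 120.166 g.
SiO2 wt% = 120.166 / 225.063 × 100 = 53.39%.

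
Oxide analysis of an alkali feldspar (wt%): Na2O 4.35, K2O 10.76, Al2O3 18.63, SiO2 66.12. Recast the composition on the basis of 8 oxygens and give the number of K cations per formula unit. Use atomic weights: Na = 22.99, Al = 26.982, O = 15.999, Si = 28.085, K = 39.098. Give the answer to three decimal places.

Na2O: 4.35/61.979 = 0.07019 mol → 0.14038 mol Na, 0.07019 mol O.
K2O: 10.76/94.195 = 0.11423 mol → 0.22846 mol K, 0.11423 mol O.
Al2O3: 18.63/101.961 = 0.18272 mol → 0.36544 mol Al, 0.54816 mol O.
SiO2: 66.12/60.083 = 1.10048 mol → 1.10048 mol Si, 2.20096 mol O.
Total oxygen = 2.93354 mol. Normalization factor = 8/2.93354 = 2.72708.
K per 8 O = 0.22846 × 2.72708 = 0.623.

0.623 K apfu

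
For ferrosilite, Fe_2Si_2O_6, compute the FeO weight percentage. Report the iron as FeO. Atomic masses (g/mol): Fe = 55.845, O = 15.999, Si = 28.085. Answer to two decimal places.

54.46 wt%

Molar mass of Fe_2Si_2O_6 = 2×55.845 + 2×28.085 + 6×15.999 = 263.854 g/mol.
Each formula unit contains 2 Fe, equivalent to 2/1 = 2.0000 mol FeO.
M(FeO) = 1×55.845 + 1×15.999 = 71.844 g/mol.
Mass of FeO per formula unit = 2.0000 × 71.844 = 143.688 g.
FeO wt% = 143.688 / 263.854 × 100 = 54.46%.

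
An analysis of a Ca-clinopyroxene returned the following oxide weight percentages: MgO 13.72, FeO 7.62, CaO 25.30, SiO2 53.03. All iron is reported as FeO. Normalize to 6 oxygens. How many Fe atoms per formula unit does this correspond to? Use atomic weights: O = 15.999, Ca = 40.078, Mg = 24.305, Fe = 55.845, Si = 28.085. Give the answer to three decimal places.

0.239 Fe apfu

MgO: 13.72/40.304 = 0.34041 mol → 0.34041 mol Mg, 0.34041 mol O.
FeO: 7.62/71.844 = 0.10606 mol → 0.10606 mol Fe, 0.10606 mol O.
CaO: 25.30/56.077 = 0.45117 mol → 0.45117 mol Ca, 0.45117 mol O.
SiO2: 53.03/60.083 = 0.88261 mol → 0.88261 mol Si, 1.76522 mol O.
Total oxygen = 2.66286 mol. Normalization factor = 6/2.66286 = 2.25322.
Fe per 6 O = 0.10606 × 2.25322 = 0.239.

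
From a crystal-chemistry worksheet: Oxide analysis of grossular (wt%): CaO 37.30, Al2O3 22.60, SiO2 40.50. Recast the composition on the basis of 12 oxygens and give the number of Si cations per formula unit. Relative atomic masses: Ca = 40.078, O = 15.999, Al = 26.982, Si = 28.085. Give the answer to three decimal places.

CaO: 37.30/56.077 = 0.66516 mol → 0.66516 mol Ca, 0.66516 mol O.
Al2O3: 22.60/101.961 = 0.22165 mol → 0.44330 mol Al, 0.66495 mol O.
SiO2: 40.50/60.083 = 0.67407 mol → 0.67407 mol Si, 1.34814 mol O.
Total oxygen = 2.67825 mol. Normalization factor = 12/2.67825 = 4.48054.
Si per 12 O = 0.67407 × 4.48054 = 3.020.

3.020 Si apfu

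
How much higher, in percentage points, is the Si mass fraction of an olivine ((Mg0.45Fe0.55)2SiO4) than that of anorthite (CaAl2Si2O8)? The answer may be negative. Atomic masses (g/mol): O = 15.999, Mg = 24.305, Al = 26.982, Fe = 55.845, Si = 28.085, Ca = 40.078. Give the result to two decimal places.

M((Mg0.45Fe0.55)2SiO4) = 175.385 g/mol, so wt% Si = 28.085/175.385 × 100 = 16.01%.
M(CaAl2Si2O8) = 278.204 g/mol, so wt% Si = 56.170/278.204 × 100 = 20.19%.
16.01 − 20.19 = -4.18 pp.

-4.18 percentage points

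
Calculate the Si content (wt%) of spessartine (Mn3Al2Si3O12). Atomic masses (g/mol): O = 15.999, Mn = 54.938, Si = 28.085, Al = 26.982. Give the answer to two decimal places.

17.02 wt%

Formula mass = 3·54.938 + 2·26.982 + 3·28.085 + 12·15.999 = 495.021 g/mol, of which 84.255 g is Si.
So Si makes up 84.255/495.021 = 0.1702 of the mass, i.e. 17.02%.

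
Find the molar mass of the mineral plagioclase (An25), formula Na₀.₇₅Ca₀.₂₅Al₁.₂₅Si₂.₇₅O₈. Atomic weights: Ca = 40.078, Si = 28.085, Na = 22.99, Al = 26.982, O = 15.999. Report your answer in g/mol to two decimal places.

The formula mass is the sum 0.75×22.99 + 0.25×40.078 + 1.25×26.982 + 2.75×28.085 + 8×15.999.

266.22 g/mol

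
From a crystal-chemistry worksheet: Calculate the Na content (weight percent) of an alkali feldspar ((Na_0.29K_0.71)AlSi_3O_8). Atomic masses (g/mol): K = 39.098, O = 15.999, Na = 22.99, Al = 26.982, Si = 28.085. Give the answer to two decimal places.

2.44 weight percent

Molar mass of (Na_0.29K_0.71)AlSi_3O_8: 0.29·22.99 + 0.71·39.098 + 1·26.982 + 3·28.085 + 8·15.999 = 273.656 g/mol.
Mass of Na per formula unit: 0.29 × 22.99 = 6.667 g.
Weight fraction Na = 6.667 / 273.656 = 0.0244.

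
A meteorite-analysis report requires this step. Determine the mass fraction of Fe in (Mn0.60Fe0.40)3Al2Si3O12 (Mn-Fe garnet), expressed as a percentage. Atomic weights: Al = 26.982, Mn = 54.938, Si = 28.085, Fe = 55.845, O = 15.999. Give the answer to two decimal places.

M((Mn0.60Fe0.40)3Al2Si3O12) = 496.109 g/mol.
Fe contributes 1.20 × 55.845 = 67.014 g per mole.
67.014/496.109 = 0.1351 → 13.51%.

13.51 wt%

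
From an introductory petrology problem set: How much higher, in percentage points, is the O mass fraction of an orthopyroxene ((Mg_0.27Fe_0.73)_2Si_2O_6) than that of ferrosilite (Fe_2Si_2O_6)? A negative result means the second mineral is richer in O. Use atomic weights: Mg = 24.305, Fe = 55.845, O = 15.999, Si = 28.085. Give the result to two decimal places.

2.51 percentage points

First mineral: 95.994 g O in 246.822 g formula = 38.89 wt% O.
Second mineral: 95.994 g O in 263.854 g formula = 36.38 wt% O.
38.89% − 36.38% gives a difference of 2.51 percentage points.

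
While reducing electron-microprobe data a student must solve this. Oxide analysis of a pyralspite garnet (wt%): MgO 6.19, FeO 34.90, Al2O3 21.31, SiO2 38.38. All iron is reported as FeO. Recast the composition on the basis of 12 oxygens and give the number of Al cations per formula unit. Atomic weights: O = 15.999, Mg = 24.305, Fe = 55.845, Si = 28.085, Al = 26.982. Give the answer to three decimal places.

1.972 Al apfu

MgO: 6.19/40.304 = 0.15358 mol → 0.15358 mol Mg, 0.15358 mol O.
FeO: 34.90/71.844 = 0.48577 mol → 0.48577 mol Fe, 0.48577 mol O.
Al2O3: 21.31/101.961 = 0.20900 mol → 0.41800 mol Al, 0.62700 mol O.
SiO2: 38.38/60.083 = 0.63878 mol → 0.63878 mol Si, 1.27756 mol O.
Total oxygen = 2.54391 mol. Normalization factor = 12/2.54391 = 4.71715.
Al per 12 O = 0.41800 × 4.71715 = 1.972.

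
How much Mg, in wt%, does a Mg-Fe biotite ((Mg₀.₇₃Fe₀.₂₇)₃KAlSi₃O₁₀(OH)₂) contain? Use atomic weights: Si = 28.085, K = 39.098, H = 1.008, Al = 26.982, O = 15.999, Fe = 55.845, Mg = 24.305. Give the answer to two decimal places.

12.02 wt%

M((Mg₀.₇₃Fe₀.₂₇)₃KAlSi₃O₁₀(OH)₂) = 442.801 g/mol.
Mg contributes 2.19 × 24.305 = 53.228 g per mole.
53.228/442.801 = 0.1202 → 12.02%.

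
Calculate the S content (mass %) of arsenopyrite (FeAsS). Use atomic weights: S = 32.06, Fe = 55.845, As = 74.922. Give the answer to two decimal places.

19.69 mass %

Molar mass of FeAsS: 1·55.845 + 1·74.922 + 1·32.06 = 162.827 g/mol.
Mass of S per formula unit: 1 × 32.06 = 32.060 g.
Weight fraction S = 32.060 / 162.827 = 0.1969.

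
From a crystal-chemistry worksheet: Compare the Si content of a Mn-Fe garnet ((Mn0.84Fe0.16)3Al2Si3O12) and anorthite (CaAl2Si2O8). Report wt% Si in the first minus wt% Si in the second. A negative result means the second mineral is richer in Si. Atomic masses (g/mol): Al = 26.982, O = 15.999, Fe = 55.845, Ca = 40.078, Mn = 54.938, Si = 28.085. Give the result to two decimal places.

-3.18 percentage points

Si in (Mn0.84Fe0.16)3Al2Si3O12: molar mass 495.456 g/mol; 3×28.085 = 84.255 g → 17.01 wt%.
Si in CaAl2Si2O8: molar mass 278.204 g/mol; 2×28.085 = 56.170 g → 20.19 wt%.
Difference = 17.01 − 20.19 = -3.18 percentage points.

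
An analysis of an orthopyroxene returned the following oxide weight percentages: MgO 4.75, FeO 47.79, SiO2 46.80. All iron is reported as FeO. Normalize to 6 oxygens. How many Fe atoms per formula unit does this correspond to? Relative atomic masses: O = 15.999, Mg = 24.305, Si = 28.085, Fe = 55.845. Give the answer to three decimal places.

1.705 Fe apfu

MgO: 4.75/40.304 = 0.11785 mol → 0.11785 mol Mg, 0.11785 mol O.
FeO: 47.79/71.844 = 0.66519 mol → 0.66519 mol Fe, 0.66519 mol O.
SiO2: 46.80/60.083 = 0.77892 mol → 0.77892 mol Si, 1.55784 mol O.
Total oxygen = 2.34088 mol. Normalization factor = 6/2.34088 = 2.56314.
Fe per 6 O = 0.66519 × 2.56314 = 1.705.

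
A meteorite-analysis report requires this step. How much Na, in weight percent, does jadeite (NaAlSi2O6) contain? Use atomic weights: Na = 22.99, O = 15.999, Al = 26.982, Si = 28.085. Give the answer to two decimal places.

11.37 weight percent

Molar mass of NaAlSi2O6: 1·22.99 + 1·26.982 + 2·28.085 + 6·15.999 = 202.136 g/mol.
Mass of Na per formula unit: 1 × 22.99 = 22.990 g.
Weight fraction Na = 22.990 / 202.136 = 0.1137.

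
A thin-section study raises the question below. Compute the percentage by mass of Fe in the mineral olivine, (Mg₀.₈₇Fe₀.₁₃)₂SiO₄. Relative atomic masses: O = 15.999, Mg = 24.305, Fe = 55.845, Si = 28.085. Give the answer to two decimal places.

9.75 wt%

Formula mass = 1.74*24.305 + 0.26*55.845 + 1*28.085 + 4*15.999 = 148.891 g/mol, of which 14.520 g is Fe.
So Fe makes up 14.520/148.891 = 0.0975 of the mass, i.e. 9.75%.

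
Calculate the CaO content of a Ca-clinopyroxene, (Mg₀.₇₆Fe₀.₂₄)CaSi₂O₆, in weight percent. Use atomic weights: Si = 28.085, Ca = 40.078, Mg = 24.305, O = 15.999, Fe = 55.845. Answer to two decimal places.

Formula mass = 224.117 g/mol.
1 Ca → 1.0000 mol CaO per formula unit; M(CaO) = 56.077, so CaO mass = 56.077 g.
56.077/224.117 × 100 = 25.02 wt%.

25.02 wt%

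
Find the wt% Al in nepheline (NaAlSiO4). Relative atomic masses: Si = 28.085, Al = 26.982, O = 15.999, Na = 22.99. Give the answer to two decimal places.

18.99 weight percent

Molar mass of NaAlSiO4: 1*22.99 + 1*26.982 + 1*28.085 + 4*15.999 = 142.053 g/mol.
Mass of Al per formula unit: 1 × 26.982 = 26.982 g.
Weight fraction Al = 26.982 / 142.053 = 0.1899.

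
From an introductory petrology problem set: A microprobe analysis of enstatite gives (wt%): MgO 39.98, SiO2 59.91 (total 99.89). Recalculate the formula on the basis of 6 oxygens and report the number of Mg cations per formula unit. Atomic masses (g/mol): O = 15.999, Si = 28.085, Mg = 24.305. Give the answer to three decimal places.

1.993 Mg apfu

MgO (M=40.304): mol = 0.99196; Mg = 0.99196, O = 0.99196.
SiO2 (M=60.083): mol = 0.99712; Si = 0.99712, O = 1.99424.
ΣO = 2.98620; factor = 6/ΣO = 2.00924.
Mg apfu = 0.99196 × 2.00924 = 1.993.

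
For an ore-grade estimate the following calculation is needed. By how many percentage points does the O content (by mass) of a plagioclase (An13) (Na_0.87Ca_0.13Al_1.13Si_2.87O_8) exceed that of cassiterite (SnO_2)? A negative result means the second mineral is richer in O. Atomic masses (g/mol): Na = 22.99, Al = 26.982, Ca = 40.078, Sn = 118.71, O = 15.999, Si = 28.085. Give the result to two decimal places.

M(Na_0.87Ca_0.13Al_1.13Si_2.87O_8) = 264.297 g/mol, so wt% O = 127.992/264.297 × 100 = 48.43%.
M(SnO_2) = 150.708 g/mol, so wt% O = 31.998/150.708 × 100 = 21.23%.
48.43 − 21.23 = 27.20 pp.

27.20 percentage points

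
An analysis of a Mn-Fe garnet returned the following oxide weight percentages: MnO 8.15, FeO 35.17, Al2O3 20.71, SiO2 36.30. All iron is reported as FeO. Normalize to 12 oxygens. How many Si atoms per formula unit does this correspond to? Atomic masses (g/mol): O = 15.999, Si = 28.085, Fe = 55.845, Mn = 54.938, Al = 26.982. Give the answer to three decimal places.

2.993 Si apfu

MnO: 8.15/70.937 = 0.11489 mol → 0.11489 mol Mn, 0.11489 mol O.
FeO: 35.17/71.844 = 0.48953 mol → 0.48953 mol Fe, 0.48953 mol O.
Al2O3: 20.71/101.961 = 0.20312 mol → 0.40624 mol Al, 0.60936 mol O.
SiO2: 36.30/60.083 = 0.60416 mol → 0.60416 mol Si, 1.20832 mol O.
Total oxygen = 2.42210 mol. Normalization factor = 12/2.42210 = 4.95438.
Si per 12 O = 0.60416 × 4.95438 = 2.993.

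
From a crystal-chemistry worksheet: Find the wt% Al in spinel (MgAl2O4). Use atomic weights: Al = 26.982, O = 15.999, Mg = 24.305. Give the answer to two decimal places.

Formula mass = 1×24.305 + 2×26.982 + 4×15.999 = 142.265 g/mol, of which 53.964 g is Al.
So Al makes up 53.964/142.265 = 0.3793 of the mass, i.e. 37.93%.

37.93 wt%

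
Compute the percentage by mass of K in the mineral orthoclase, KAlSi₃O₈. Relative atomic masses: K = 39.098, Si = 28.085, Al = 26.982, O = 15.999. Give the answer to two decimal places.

14.05 wt%

Molar mass of KAlSi₃O₈: 1×39.098 + 1×26.982 + 3×28.085 + 8×15.999 = 278.327 g/mol.
Mass of K per formula unit: 1 × 39.098 = 39.098 g.
Weight fraction K = 39.098 / 278.327 = 0.1405.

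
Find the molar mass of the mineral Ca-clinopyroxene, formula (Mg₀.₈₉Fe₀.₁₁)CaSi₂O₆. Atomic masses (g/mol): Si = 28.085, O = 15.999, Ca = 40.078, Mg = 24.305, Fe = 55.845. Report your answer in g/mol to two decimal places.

220.02 g/mol

M = 0.89(24.305) + 0.11(55.845) + 1(40.078) + 2(28.085) + 6(15.999)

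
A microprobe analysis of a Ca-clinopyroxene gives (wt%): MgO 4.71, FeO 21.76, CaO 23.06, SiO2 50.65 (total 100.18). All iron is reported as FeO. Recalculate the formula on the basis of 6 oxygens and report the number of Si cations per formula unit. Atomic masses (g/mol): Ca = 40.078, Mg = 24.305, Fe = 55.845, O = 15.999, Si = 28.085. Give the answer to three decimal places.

MgO (M=40.304): mol = 0.11686; Mg = 0.11686, O = 0.11686.
FeO (M=71.844): mol = 0.30288; Fe = 0.30288, O = 0.30288.
CaO (M=56.077): mol = 0.41122; Ca = 0.41122, O = 0.41122.
SiO2 (M=60.083): mol = 0.84300; Si = 0.84300, O = 1.68600.
ΣO = 2.51696; factor = 6/ΣO = 2.38383.
Si apfu = 0.84300 × 2.38383 = 2.010.

2.010 Si apfu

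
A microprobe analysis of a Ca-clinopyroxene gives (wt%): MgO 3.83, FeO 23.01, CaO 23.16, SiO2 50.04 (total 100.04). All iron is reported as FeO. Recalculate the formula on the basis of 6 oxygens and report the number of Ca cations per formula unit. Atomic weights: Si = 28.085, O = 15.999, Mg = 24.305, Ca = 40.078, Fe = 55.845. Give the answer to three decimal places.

0.994 Ca apfu

MgO (M=40.304): mol = 0.09503; Mg = 0.09503, O = 0.09503.
FeO (M=71.844): mol = 0.32028; Fe = 0.32028, O = 0.32028.
CaO (M=56.077): mol = 0.41300; Ca = 0.41300, O = 0.41300.
SiO2 (M=60.083): mol = 0.83285; Si = 0.83285, O = 1.66570.
ΣO = 2.49401; factor = 6/ΣO = 2.40576.
Ca apfu = 0.41300 × 2.40576 = 0.994.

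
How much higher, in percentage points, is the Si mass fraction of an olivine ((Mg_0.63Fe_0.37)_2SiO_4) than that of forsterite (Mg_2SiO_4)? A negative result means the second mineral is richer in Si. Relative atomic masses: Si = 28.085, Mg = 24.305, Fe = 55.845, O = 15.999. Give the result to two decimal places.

M((Mg_0.63Fe_0.37)_2SiO_4) = 164.031 g/mol, so wt% Si = 28.085/164.031 × 100 = 17.12%.
M(Mg_2SiO_4) = 140.691 g/mol, so wt% Si = 28.085/140.691 × 100 = 19.96%.
17.12 − 19.96 = -2.84 pp.

-2.84 percentage points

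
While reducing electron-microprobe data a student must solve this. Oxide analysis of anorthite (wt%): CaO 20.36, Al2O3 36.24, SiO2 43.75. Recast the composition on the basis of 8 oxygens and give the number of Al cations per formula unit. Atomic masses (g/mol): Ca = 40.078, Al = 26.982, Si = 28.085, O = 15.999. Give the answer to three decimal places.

1.971 Al apfu

CaO (M=56.077): mol = 0.36307; Ca = 0.36307, O = 0.36307.
Al2O3 (M=101.961): mol = 0.35543; Al = 0.71086, O = 1.06629.
SiO2 (M=60.083): mol = 0.72816; Si = 0.72816, O = 1.45632.
ΣO = 2.88568; factor = 8/ΣO = 2.77231.
Al apfu = 0.71086 × 2.77231 = 1.971.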